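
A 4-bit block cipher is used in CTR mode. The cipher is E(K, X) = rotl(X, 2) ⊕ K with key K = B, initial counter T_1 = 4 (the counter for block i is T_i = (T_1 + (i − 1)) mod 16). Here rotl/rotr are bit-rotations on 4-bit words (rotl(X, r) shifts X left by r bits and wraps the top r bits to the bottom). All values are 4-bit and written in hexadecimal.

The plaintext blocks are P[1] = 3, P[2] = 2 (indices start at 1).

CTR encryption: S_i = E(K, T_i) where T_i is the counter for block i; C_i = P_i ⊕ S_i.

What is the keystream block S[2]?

E

C[1]: T = 4, S = E(K, T) = A; 3 ⊕ A = 9.
C[2]: T = 5, S = E(K, T) = E; 2 ⊕ E = C.
So S[2] = E.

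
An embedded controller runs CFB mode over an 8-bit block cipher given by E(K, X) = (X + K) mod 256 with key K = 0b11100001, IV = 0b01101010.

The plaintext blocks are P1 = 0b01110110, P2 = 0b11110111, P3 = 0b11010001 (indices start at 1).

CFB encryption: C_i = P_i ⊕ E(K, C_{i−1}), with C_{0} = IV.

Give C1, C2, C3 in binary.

C1: E(K, 0b01101010) = 0b01001011; 0b01110110 ⊕ 0b01001011 = 0b00111101.
C2: E(K, 0b00111101) = 0b00011110; 0b11110111 ⊕ 0b00011110 = 0b11101001.
C3: E(K, 0b11101001) = 0b11001010; 0b11010001 ⊕ 0b11001010 = 0b00011011.

C1 = 0b00111101, C2 = 0b11101001, C3 = 0b00011011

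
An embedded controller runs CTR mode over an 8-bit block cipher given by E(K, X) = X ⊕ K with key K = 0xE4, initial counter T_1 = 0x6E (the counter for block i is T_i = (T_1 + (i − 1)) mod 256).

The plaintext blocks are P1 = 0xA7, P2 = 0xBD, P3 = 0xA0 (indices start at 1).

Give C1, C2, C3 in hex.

CTR encryption: S_i = E(K, T_i) where T_i is the counter for block i; C_i = P_i ⊕ S_i.
C1: T = 0x6E, S = E(K, T) = 0x8A; 0xA7 ⊕ 0x8A = 0x2D.
C2: T = 0x6F, S = E(K, T) = 0x8B; 0xBD ⊕ 0x8B = 0x36.
C3: T = 0x70, S = E(K, T) = 0x94; 0xA0 ⊕ 0x94 = 0x34.

C1 = 0x2D, C2 = 0x36, C3 = 0x34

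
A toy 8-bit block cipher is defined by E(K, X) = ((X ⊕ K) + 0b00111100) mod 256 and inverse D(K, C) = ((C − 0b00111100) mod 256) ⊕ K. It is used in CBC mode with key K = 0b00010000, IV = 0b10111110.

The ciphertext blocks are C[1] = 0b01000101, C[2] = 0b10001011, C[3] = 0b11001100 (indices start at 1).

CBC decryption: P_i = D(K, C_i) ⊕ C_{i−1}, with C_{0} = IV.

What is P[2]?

P[2] = 0b00011010

P[2]: D(K, 0b10001011) = 0b01011111; 0b01011111 ⊕ 0b01000101 = 0b00011010.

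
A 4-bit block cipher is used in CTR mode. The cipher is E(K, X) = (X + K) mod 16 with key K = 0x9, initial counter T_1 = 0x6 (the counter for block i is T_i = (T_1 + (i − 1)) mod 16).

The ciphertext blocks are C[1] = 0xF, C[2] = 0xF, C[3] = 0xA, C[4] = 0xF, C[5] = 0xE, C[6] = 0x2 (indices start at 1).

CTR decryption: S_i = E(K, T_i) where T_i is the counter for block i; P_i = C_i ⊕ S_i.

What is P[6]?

P[6]: T = 0xB, S = E(K, T) = 0x4; 0x2 ⊕ 0x4 = 0x6.

P[6] = 0x6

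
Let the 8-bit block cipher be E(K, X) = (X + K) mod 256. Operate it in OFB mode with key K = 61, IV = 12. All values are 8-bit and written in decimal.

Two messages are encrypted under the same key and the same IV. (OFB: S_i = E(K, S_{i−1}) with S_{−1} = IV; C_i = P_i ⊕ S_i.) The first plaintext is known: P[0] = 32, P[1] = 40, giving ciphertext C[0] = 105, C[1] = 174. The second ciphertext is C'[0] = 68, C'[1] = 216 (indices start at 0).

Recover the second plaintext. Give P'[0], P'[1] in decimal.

In OFB with a reused IV, both messages share the same keystream S_i, so C_i ⊕ C'_i = P_i ⊕ P'_i and thus P'_i = P_i ⊕ C_i ⊕ C'_i.
P'[0]: 32 ⊕ 105 ⊕ 68 = 13.
P'[1]: 40 ⊕ 174 ⊕ 216 = 94.

P'[0] = 13, P'[1] = 94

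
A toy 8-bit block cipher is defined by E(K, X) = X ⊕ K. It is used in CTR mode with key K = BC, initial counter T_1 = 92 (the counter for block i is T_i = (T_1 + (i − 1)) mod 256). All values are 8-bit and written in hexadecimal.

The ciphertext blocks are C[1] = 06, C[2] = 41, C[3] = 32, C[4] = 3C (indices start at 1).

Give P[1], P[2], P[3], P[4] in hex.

P[1] = 28, P[2] = 6E, P[3] = 1A, P[4] = 15

CTR decryption: S_i = E(K, T_i) where T_i is the counter for block i; P_i = C_i ⊕ S_i.
P[1]: T = 92, S = E(K, T) = 2E; 06 ⊕ 2E = 28.
P[2]: T = 93, S = E(K, T) = 2F; 41 ⊕ 2F = 6E.
P[3]: T = 94, S = E(K, T) = 28; 32 ⊕ 28 = 1A.
P[4]: T = 95, S = E(K, T) = 29; 3C ⊕ 29 = 15.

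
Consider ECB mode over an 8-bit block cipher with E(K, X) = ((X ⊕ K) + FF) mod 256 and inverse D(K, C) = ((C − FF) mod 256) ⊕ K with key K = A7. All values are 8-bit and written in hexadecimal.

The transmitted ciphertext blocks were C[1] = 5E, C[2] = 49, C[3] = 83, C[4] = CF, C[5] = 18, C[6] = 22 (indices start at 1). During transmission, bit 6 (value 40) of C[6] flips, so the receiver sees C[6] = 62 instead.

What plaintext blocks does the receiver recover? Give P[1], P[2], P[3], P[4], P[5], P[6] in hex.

ECB decryption: P_i = D(K, C_i).
Only C[6] changed, to 62. In ECB, a change in C_i affects only P_i. Decrypting the received ciphertext:
P[1]: D(K, 5E) = F8.
P[2]: D(K, 49) = ED.
P[3]: D(K, 83) = 23.
P[4]: D(K, CF) = 77.
P[5]: D(K, 18) = BE.
P[6]: D(K, 62) = C4.
Blocks that differ from the original plaintext: P[6].

P[1] = F8, P[2] = ED, P[3] = 23, P[4] = 77, P[5] = BE, P[6] = C4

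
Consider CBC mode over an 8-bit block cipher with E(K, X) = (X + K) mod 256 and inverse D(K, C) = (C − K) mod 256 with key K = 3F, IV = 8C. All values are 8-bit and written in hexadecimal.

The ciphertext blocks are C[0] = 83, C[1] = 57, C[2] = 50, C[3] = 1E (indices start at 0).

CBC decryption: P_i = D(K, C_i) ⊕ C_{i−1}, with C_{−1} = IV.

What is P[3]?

P[3] = 8F

P[3]: D(K, 1E) = DF; DF ⊕ 50 = 8F.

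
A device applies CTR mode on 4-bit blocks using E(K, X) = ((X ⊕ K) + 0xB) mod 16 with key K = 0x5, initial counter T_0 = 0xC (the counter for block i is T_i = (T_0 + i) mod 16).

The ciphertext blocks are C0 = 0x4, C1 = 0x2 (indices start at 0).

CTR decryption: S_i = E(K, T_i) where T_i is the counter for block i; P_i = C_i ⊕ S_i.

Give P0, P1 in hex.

P0 = 0x0, P1 = 0x1

P0: T = 0xC, S = E(K, T) = 0x4; 0x4 ⊕ 0x4 = 0x0.
P1: T = 0xD, S = E(K, T) = 0x3; 0x2 ⊕ 0x3 = 0x1.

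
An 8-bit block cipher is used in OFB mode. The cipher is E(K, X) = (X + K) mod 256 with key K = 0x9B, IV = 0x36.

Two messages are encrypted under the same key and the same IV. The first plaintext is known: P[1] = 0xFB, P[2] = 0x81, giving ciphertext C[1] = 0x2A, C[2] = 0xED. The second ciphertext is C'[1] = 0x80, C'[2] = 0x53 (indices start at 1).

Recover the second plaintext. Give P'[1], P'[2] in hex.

In OFB with a reused IV, both messages share the same keystream S_i, so C_i ⊕ C'_i = P_i ⊕ P'_i and thus P'_i = P_i ⊕ C_i ⊕ C'_i.
P'[1]: 0xFB ⊕ 0x2A ⊕ 0x80 = 0x51.
P'[2]: 0x81 ⊕ 0xED ⊕ 0x53 = 0x3F.

P'[1] = 0x51, P'[2] = 0x3F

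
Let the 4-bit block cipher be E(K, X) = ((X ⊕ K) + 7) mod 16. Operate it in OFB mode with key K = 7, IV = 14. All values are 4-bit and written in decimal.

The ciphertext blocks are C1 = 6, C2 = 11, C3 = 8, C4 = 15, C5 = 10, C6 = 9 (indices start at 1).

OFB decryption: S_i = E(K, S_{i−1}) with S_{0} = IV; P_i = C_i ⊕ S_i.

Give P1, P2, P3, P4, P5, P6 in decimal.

P1 = 6, P2 = 5, P3 = 8, P4 = 1, P5 = 10, P6 = 7

P1: S = E(K, 14) = 0; 6 ⊕ 0 = 6.
P2: S = E(K, 0) = 14; 11 ⊕ 14 = 5.
P3: S = E(K, 14) = 0; 8 ⊕ 0 = 8.
P4: S = E(K, 0) = 14; 15 ⊕ 14 = 1.
P5: S = E(K, 14) = 0; 10 ⊕ 0 = 10.
P6: S = E(K, 0) = 14; 9 ⊕ 14 = 7.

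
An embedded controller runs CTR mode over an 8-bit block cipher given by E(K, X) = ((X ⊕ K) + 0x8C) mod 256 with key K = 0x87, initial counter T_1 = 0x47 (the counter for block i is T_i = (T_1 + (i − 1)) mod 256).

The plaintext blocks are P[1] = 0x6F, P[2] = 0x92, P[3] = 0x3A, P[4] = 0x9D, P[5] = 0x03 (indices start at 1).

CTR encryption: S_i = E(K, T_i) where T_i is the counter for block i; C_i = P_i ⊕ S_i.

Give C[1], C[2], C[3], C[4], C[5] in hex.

C[1] = 0x23, C[2] = 0xC9, C[3] = 0x60, C[4] = 0xC4, C[5] = 0x5B

C[1]: T = 0x47, S = E(K, T) = 0x4C; 0x6F ⊕ 0x4C = 0x23.
C[2]: T = 0x48, S = E(K, T) = 0x5B; 0x92 ⊕ 0x5B = 0xC9.
C[3]: T = 0x49, S = E(K, T) = 0x5A; 0x3A ⊕ 0x5A = 0x60.
C[4]: T = 0x4A, S = E(K, T) = 0x59; 0x9D ⊕ 0x59 = 0xC4.
C[5]: T = 0x4B, S = E(K, T) = 0x58; 0x03 ⊕ 0x58 = 0x5B.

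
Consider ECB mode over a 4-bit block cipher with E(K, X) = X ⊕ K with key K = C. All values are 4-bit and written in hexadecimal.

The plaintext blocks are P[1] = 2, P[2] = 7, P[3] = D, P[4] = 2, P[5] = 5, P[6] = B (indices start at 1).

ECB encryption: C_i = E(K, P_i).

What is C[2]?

C[2] = B

C[2]: E(K, 7) = B.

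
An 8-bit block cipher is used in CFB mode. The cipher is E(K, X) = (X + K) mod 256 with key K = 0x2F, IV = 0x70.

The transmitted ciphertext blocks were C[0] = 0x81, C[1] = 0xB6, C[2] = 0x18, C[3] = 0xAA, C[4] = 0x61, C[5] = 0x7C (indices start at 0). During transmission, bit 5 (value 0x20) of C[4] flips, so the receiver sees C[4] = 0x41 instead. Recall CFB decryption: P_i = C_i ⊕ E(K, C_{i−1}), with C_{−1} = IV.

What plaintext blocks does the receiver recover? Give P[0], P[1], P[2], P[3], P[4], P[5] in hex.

Only C[4] changed, to 0x41. In CFB, a change in C_i flips the same bit in P_i and garbles P_{i+1}. Decrypting the received ciphertext:
P[0]: E(K, 0x70) = 0x9F; 0x81 ⊕ 0x9F = 0x1E.
P[1]: E(K, 0x81) = 0xB0; 0xB6 ⊕ 0xB0 = 0x06.
P[2]: E(K, 0xB6) = 0xE5; 0x18 ⊕ 0xE5 = 0xFD.
P[3]: E(K, 0x18) = 0x47; 0xAA ⊕ 0x47 = 0xED.
P[4]: E(K, 0xAA) = 0xD9; 0x41 ⊕ 0xD9 = 0x98.
P[5]: E(K, 0x41) = 0x70; 0x7C ⊕ 0x70 = 0x0C.
Blocks that differ from the original plaintext: P[4], P[5].

P[0] = 0x1E, P[1] = 0x06, P[2] = 0xFD, P[3] = 0xED, P[4] = 0x98, P[5] = 0x0C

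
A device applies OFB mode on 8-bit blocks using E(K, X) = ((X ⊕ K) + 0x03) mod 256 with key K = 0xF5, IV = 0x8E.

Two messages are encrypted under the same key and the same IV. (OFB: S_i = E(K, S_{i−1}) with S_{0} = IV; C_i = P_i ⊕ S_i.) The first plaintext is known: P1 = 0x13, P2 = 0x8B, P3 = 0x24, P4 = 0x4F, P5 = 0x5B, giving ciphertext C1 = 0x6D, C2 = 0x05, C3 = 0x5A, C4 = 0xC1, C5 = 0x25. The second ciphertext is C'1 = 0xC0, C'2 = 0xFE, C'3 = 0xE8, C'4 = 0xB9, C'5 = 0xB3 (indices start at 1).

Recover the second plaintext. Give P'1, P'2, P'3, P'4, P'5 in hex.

P'1 = 0xBE, P'2 = 0x70, P'3 = 0x96, P'4 = 0x37, P'5 = 0xCD

In OFB with a reused IV, both messages share the same keystream S_i, so C_i ⊕ C'_i = P_i ⊕ P'_i and thus P'_i = P_i ⊕ C_i ⊕ C'_i.
P'1: 0x13 ⊕ 0x6D ⊕ 0xC0 = 0xBE.
P'2: 0x8B ⊕ 0x05 ⊕ 0xFE = 0x70.
P'3: 0x24 ⊕ 0x5A ⊕ 0xE8 = 0x96.
P'4: 0x4F ⊕ 0xC1 ⊕ 0xB9 = 0x37.
P'5: 0x5B ⊕ 0x25 ⊕ 0xB3 = 0xCD.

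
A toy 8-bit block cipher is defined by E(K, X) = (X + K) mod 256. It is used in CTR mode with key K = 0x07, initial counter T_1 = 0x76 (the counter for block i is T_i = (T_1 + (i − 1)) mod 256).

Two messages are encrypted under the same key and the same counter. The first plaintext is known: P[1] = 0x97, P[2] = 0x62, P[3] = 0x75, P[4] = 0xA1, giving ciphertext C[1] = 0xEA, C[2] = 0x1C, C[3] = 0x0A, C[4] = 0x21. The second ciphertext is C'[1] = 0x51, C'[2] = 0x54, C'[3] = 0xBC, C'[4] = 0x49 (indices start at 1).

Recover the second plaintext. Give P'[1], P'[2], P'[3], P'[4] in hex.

In CTR with a reused counter, both messages share the same keystream S_i, so C_i ⊕ C'_i = P_i ⊕ P'_i and thus P'_i = P_i ⊕ C_i ⊕ C'_i.
P'[1]: 0x97 ⊕ 0xEA ⊕ 0x51 = 0x2C.
P'[2]: 0x62 ⊕ 0x1C ⊕ 0x54 = 0x2A.
P'[3]: 0x75 ⊕ 0x0A ⊕ 0xBC = 0xC3.
P'[4]: 0xA1 ⊕ 0x21 ⊕ 0x49 = 0xC9.

P'[1] = 0x2C, P'[2] = 0x2A, P'[3] = 0xC3, P'[4] = 0xC9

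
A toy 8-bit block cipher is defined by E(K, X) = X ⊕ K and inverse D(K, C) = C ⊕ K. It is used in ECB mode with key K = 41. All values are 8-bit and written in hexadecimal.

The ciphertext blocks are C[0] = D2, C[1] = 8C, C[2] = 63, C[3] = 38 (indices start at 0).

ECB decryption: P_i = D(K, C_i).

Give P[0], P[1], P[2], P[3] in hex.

P[0]: D(K, D2) = 93.
P[1]: D(K, 8C) = CD.
P[2]: D(K, 63) = 22.
P[3]: D(K, 38) = 79.

P[0] = 93, P[1] = CD, P[2] = 22, P[3] = 79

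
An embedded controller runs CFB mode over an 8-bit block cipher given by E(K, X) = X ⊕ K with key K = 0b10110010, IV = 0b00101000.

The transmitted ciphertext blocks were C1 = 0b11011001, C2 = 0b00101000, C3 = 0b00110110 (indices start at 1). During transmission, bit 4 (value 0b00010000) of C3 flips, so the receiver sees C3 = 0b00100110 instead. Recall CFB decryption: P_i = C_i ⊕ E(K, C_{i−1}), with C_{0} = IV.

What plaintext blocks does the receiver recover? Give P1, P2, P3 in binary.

Only C3 changed, to 0b00100110. In CFB, a change in C_i flips the same bit in P_i and garbles P_{i+1}. Decrypting the received ciphertext:
P1: E(K, 0b00101000) = 0b10011010; 0b11011001 ⊕ 0b10011010 = 0b01000011.
P2: E(K, 0b11011001) = 0b01101011; 0b00101000 ⊕ 0b01101011 = 0b01000011.
P3: E(K, 0b00101000) = 0b10011010; 0b00100110 ⊕ 0b10011010 = 0b10111100.
Blocks that differ from the original plaintext: P3.

P1 = 0b01000011, P2 = 0b01000011, P3 = 0b10111100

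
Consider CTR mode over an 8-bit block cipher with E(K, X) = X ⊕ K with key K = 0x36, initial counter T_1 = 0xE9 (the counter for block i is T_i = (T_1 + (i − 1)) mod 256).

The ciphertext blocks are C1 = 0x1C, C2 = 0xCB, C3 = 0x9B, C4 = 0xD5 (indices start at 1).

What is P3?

P3 = 0x46

CTR decryption: S_i = E(K, T_i) where T_i is the counter for block i; P_i = C_i ⊕ S_i.
P3: T = 0xEB, S = E(K, T) = 0xDD; 0x9B ⊕ 0xDD = 0x46.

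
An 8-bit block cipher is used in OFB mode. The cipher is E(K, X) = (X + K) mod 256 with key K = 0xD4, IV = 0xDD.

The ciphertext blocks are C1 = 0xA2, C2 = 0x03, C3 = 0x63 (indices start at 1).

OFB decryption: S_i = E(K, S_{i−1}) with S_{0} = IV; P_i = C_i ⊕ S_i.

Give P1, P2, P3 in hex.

P1 = 0x13, P2 = 0x86, P3 = 0x3A

P1: S = E(K, 0xDD) = 0xB1; 0xA2 ⊕ 0xB1 = 0x13.
P2: S = E(K, 0xB1) = 0x85; 0x03 ⊕ 0x85 = 0x86.
P3: S = E(K, 0x85) = 0x59; 0x63 ⊕ 0x59 = 0x3A.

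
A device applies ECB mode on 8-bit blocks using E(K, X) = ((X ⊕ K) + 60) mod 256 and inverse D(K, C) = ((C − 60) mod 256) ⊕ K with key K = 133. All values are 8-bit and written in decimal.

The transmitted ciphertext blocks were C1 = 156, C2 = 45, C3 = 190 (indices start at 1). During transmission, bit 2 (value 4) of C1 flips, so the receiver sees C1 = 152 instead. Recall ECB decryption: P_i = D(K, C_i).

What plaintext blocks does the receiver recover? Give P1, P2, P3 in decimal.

Only C1 changed, to 152. In ECB, a change in C_i affects only P_i. Decrypting the received ciphertext:
P1: D(K, 152) = 217.
P2: D(K, 45) = 116.
P3: D(K, 190) = 7.
Blocks that differ from the original plaintext: P1.

P1 = 217, P2 = 116, P3 = 7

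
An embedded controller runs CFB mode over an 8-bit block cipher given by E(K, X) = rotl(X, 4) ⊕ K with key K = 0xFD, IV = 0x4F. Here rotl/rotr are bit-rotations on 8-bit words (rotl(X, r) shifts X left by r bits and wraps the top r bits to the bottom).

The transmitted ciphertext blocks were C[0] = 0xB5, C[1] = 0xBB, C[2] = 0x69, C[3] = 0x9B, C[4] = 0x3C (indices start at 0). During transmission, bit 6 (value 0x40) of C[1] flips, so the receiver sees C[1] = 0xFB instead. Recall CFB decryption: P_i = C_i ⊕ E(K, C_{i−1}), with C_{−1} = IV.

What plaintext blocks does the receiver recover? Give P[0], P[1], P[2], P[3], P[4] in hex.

Only C[1] changed, to 0xFB. In CFB, a change in C_i flips the same bit in P_i and garbles P_{i+1}. Decrypting the received ciphertext:
P[0]: E(K, 0x4F) = 0x09; 0xB5 ⊕ 0x09 = 0xBC.
P[1]: E(K, 0xB5) = 0xA6; 0xFB ⊕ 0xA6 = 0x5D.
P[2]: E(K, 0xFB) = 0x42; 0x69 ⊕ 0x42 = 0x2B.
P[3]: E(K, 0x69) = 0x6B; 0x9B ⊕ 0x6B = 0xF0.
P[4]: E(K, 0x9B) = 0x44; 0x3C ⊕ 0x44 = 0x78.
Blocks that differ from the original plaintext: P[1], P[2].

P[0] = 0xBC, P[1] = 0x5D, P[2] = 0x2B, P[3] = 0xF0, P[4] = 0x78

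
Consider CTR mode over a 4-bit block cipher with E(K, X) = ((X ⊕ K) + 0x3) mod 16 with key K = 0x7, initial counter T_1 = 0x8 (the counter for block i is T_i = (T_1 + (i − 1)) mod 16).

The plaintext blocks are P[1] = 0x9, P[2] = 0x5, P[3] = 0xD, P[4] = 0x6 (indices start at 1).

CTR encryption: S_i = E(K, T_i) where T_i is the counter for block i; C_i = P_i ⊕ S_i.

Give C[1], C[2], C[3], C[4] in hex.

C[1]: T = 0x8, S = E(K, T) = 0x2; 0x9 ⊕ 0x2 = 0xB.
C[2]: T = 0x9, S = E(K, T) = 0x1; 0x5 ⊕ 0x1 = 0x4.
C[3]: T = 0xA, S = E(K, T) = 0x0; 0xD ⊕ 0x0 = 0xD.
C[4]: T = 0xB, S = E(K, T) = 0xF; 0x6 ⊕ 0xF = 0x9.

C[1] = 0xB, C[2] = 0x4, C[3] = 0xD, C[4] = 0x9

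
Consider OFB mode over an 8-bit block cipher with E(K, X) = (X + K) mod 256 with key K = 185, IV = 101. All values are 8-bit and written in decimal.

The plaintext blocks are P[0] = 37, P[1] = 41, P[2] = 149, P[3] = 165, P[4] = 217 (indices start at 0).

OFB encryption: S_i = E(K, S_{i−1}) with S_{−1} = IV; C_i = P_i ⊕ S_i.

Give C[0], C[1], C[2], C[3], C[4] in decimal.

C[0] = 59, C[1] = 254, C[2] = 5, C[3] = 236, C[4] = 219

C[0]: S = E(K, 101) = 30; 37 ⊕ 30 = 59.
C[1]: S = E(K, 30) = 215; 41 ⊕ 215 = 254.
C[2]: S = E(K, 215) = 144; 149 ⊕ 144 = 5.
C[3]: S = E(K, 144) = 73; 165 ⊕ 73 = 236.
C[4]: S = E(K, 73) = 2; 217 ⊕ 2 = 219.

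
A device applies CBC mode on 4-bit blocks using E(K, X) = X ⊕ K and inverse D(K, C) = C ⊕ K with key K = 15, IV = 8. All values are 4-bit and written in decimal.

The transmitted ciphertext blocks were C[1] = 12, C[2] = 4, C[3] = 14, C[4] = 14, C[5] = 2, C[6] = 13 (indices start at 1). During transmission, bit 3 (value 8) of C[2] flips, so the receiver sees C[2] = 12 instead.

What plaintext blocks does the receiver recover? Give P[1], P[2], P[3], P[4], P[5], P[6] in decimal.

CBC decryption: P_i = D(K, C_i) ⊕ C_{i−1}, with C_{0} = IV.
Only C[2] changed, to 12. In CBC, a change in C_i garbles P_i and flips the same bit in P_{i+1}. Decrypting the received ciphertext:
P[1]: D(K, 12) = 3; 3 ⊕ 8 = 11.
P[2]: D(K, 12) = 3; 3 ⊕ 12 = 15.
P[3]: D(K, 14) = 1; 1 ⊕ 12 = 13.
P[4]: D(K, 14) = 1; 1 ⊕ 14 = 15.
P[5]: D(K, 2) = 13; 13 ⊕ 14 = 3.
P[6]: D(K, 13) = 2; 2 ⊕ 2 = 0.
Blocks that differ from the original plaintext: P[2], P[3].

P[1] = 11, P[2] = 15, P[3] = 13, P[4] = 15, P[5] = 3, P[6] = 0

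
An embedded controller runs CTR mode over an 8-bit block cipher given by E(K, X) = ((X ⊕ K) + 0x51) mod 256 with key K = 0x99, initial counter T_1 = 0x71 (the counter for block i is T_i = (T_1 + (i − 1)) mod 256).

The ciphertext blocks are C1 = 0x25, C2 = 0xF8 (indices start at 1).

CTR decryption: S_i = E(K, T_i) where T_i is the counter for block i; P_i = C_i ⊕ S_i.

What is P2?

P2 = 0xC4

P2: T = 0x72, S = E(K, T) = 0x3C; 0xF8 ⊕ 0x3C = 0xC4.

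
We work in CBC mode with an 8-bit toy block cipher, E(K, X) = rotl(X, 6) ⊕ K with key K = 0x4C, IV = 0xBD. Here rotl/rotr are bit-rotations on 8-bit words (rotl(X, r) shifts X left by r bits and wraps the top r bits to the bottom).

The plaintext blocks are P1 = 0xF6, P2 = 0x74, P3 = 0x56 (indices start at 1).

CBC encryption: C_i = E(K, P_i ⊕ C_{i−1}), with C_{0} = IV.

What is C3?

C3 = 0x64

C1: P1 ⊕ 0xBD = 0x4B; E(K, 0x4B) = 0x9E.
C2: P2 ⊕ 0x9E = 0xEA; E(K, 0xEA) = 0xF6.
C3: P3 ⊕ 0xF6 = 0xA0; E(K, 0xA0) = 0x64.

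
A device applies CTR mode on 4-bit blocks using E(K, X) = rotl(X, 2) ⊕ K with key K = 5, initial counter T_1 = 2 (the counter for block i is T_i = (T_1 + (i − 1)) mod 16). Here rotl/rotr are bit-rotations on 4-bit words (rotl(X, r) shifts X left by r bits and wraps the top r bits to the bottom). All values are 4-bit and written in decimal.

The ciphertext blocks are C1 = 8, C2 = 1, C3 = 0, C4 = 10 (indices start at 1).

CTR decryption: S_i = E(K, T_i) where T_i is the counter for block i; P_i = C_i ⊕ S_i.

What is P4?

P4: T = 5, S = E(K, T) = 0; 10 ⊕ 0 = 10.

P4 = 10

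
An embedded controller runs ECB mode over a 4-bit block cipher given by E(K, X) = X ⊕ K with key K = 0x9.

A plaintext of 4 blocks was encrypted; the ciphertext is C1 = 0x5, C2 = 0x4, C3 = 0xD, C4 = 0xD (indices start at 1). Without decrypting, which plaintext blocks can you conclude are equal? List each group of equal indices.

ECB encrypts each block independently with the same key, so equal ciphertext blocks imply equal plaintext blocks.
C3 = C4 = 0xD, so P3 = P4.

P3 = P4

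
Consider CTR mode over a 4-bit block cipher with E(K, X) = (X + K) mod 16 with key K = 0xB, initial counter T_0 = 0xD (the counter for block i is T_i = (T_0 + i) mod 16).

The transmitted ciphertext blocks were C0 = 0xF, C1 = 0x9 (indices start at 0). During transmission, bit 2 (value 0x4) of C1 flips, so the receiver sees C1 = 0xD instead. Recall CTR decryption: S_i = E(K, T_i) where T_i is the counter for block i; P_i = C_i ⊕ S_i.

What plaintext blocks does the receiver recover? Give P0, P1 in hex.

P0 = 0x7, P1 = 0x4

Only C1 changed, to 0xD. In CTR, a change in C_i flips the same bit in P_i only; the keystream is unaffected. Decrypting the received ciphertext:
P0: T = 0xD, S = E(K, T) = 0x8; 0xF ⊕ 0x8 = 0x7.
P1: T = 0xE, S = E(K, T) = 0x9; 0xD ⊕ 0x9 = 0x4.
Blocks that differ from the original plaintext: P1.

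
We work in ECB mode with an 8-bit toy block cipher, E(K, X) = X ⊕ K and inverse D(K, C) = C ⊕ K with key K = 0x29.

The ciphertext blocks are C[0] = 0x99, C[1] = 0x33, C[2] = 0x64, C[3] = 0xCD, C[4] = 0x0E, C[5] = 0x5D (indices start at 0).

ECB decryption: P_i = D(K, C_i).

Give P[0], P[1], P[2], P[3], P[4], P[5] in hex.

P[0]: D(K, 0x99) = 0xB0.
P[1]: D(K, 0x33) = 0x1A.
P[2]: D(K, 0x64) = 0x4D.
P[3]: D(K, 0xCD) = 0xE4.
P[4]: D(K, 0x0E) = 0x27.
P[5]: D(K, 0x5D) = 0x74.

P[0] = 0xB0, P[1] = 0x1A, P[2] = 0x4D, P[3] = 0xE4, P[4] = 0x27, P[5] = 0x74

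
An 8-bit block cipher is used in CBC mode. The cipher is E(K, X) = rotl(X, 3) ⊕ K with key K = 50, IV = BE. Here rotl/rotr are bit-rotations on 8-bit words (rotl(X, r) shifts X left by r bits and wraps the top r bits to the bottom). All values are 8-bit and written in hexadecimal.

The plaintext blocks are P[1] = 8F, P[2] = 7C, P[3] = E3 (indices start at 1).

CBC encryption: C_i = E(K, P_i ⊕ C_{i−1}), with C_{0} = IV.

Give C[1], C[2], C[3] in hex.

C[1]: P[1] ⊕ BE = 31; E(K, 31) = D9.
C[2]: P[2] ⊕ D9 = A5; E(K, A5) = 7D.
C[3]: P[3] ⊕ 7D = 9E; E(K, 9E) = A4.

C[1] = D9, C[2] = 7D, C[3] = A4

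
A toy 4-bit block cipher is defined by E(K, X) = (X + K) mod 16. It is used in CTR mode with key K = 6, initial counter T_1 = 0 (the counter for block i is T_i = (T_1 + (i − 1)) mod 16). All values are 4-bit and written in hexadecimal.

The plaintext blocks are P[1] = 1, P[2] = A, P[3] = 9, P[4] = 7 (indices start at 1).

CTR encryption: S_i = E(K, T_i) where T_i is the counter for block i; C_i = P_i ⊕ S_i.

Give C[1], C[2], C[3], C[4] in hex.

C[1] = 7, C[2] = D, C[3] = 1, C[4] = E

C[1]: T = 0, S = E(K, T) = 6; 1 ⊕ 6 = 7.
C[2]: T = 1, S = E(K, T) = 7; A ⊕ 7 = D.
C[3]: T = 2, S = E(K, T) = 8; 9 ⊕ 8 = 1.
C[4]: T = 3, S = E(K, T) = 9; 7 ⊕ 9 = E.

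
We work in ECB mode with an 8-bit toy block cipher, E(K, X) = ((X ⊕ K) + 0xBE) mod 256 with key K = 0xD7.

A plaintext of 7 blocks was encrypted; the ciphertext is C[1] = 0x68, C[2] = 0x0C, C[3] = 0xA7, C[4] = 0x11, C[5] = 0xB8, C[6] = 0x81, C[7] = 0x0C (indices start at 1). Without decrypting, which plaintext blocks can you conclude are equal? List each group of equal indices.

P[2] = P[7]

ECB encrypts each block independently with the same key, so equal ciphertext blocks imply equal plaintext blocks.
C[2] = C[7] = 0x0C, so P[2] = P[7].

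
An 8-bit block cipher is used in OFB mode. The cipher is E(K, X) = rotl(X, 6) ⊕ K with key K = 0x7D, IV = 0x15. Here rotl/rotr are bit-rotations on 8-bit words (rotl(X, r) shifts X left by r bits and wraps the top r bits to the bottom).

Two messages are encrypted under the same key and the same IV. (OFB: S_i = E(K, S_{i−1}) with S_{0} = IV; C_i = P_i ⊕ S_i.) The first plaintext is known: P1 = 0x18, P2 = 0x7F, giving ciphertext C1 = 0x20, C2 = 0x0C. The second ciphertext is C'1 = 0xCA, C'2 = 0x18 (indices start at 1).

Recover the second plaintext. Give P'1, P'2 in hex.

In OFB with a reused IV, both messages share the same keystream S_i, so C_i ⊕ C'_i = P_i ⊕ P'_i and thus P'_i = P_i ⊕ C_i ⊕ C'_i.
P'1: 0x18 ⊕ 0x20 ⊕ 0xCA = 0xF2.
P'2: 0x7F ⊕ 0x0C ⊕ 0x18 = 0x6B.

P'1 = 0xF2, P'2 = 0x6B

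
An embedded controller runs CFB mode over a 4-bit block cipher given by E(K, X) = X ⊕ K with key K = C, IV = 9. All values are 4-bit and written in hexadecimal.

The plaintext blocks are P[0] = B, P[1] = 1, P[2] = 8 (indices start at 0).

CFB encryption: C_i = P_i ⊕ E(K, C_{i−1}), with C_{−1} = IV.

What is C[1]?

C[0]: E(K, 9) = 5; B ⊕ 5 = E.
C[1]: E(K, E) = 2; 1 ⊕ 2 = 3.

C[1] = 3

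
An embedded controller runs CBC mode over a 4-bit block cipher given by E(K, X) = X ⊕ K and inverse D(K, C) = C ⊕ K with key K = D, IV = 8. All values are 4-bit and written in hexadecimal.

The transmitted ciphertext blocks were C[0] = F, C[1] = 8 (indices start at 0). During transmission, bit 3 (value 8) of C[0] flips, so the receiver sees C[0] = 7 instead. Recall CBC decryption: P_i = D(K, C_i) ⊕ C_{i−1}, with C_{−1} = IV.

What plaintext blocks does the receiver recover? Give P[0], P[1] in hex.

P[0] = 2, P[1] = 2

Only C[0] changed, to 7. In CBC, a change in C_i garbles P_i and flips the same bit in P_{i+1}. Decrypting the received ciphertext:
P[0]: D(K, 7) = A; A ⊕ 8 = 2.
P[1]: D(K, 8) = 5; 5 ⊕ 7 = 2.
Blocks that differ from the original plaintext: P[0], P[1].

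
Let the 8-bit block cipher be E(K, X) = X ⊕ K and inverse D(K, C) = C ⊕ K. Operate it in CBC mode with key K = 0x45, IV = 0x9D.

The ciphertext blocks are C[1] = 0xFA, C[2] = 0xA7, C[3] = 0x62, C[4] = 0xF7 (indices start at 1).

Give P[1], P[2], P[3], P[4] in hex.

CBC decryption: P_i = D(K, C_i) ⊕ C_{i−1}, with C_{0} = IV.
P[1]: D(K, 0xFA) = 0xBF; 0xBF ⊕ 0x9D = 0x22.
P[2]: D(K, 0xA7) = 0xE2; 0xE2 ⊕ 0xFA = 0x18.
P[3]: D(K, 0x62) = 0x27; 0x27 ⊕ 0xA7 = 0x80.
P[4]: D(K, 0xF7) = 0xB2; 0xB2 ⊕ 0x62 = 0xD0.

P[1] = 0x22, P[2] = 0x18, P[3] = 0x80, P[4] = 0xD0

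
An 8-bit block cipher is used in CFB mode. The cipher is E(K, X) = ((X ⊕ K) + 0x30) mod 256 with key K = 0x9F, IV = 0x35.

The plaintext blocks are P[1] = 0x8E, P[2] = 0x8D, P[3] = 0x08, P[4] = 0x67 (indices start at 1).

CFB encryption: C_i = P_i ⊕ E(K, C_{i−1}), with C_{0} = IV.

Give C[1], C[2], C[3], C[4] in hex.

C[1] = 0x54, C[2] = 0x76, C[3] = 0x11, C[4] = 0xD9

C[1]: E(K, 0x35) = 0xDA; 0x8E ⊕ 0xDA = 0x54.
C[2]: E(K, 0x54) = 0xFB; 0x8D ⊕ 0xFB = 0x76.
C[3]: E(K, 0x76) = 0x19; 0x08 ⊕ 0x19 = 0x11.
C[4]: E(K, 0x11) = 0xBE; 0x67 ⊕ 0xBE = 0xD9.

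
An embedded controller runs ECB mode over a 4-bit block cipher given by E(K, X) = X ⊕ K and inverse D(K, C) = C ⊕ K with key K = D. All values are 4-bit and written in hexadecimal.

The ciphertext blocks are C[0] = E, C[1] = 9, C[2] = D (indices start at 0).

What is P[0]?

ECB decryption: P_i = D(K, C_i).
P[0]: D(K, E) = 3.

P[0] = 3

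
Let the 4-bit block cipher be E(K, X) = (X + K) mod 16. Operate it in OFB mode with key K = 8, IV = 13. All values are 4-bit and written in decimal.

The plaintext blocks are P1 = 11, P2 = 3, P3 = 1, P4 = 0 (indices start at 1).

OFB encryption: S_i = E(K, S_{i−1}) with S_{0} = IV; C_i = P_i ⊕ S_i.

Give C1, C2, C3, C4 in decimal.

C1: S = E(K, 13) = 5; 11 ⊕ 5 = 14.
C2: S = E(K, 5) = 13; 3 ⊕ 13 = 14.
C3: S = E(K, 13) = 5; 1 ⊕ 5 = 4.
C4: S = E(K, 5) = 13; 0 ⊕ 13 = 13.

C1 = 14, C2 = 14, C3 = 4, C4 = 13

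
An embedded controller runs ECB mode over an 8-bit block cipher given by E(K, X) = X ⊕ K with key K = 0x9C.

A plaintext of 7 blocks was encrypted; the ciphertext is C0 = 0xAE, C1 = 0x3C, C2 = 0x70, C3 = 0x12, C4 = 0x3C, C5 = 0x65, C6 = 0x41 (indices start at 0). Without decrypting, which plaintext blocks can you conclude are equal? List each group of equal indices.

P1 = P4

ECB encrypts each block independently with the same key, so equal ciphertext blocks imply equal plaintext blocks.
C1 = C4 = 0x3C, so P1 = P4.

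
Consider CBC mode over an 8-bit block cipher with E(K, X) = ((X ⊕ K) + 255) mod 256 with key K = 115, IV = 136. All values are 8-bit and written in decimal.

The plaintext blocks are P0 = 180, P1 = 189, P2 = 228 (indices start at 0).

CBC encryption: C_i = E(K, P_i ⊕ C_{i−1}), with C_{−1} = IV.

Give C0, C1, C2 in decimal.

C0: P0 ⊕ 136 = 60; E(K, 60) = 78.
C1: P1 ⊕ 78 = 243; E(K, 243) = 127.
C2: P2 ⊕ 127 = 155; E(K, 155) = 231.

C0 = 78, C1 = 127, C2 = 231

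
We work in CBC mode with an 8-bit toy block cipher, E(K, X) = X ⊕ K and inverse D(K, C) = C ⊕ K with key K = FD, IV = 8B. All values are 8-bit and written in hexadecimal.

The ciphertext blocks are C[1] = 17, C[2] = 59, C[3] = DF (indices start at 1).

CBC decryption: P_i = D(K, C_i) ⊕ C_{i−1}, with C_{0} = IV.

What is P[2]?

P[2]: D(K, 59) = A4; A4 ⊕ 17 = B3.

P[2] = B3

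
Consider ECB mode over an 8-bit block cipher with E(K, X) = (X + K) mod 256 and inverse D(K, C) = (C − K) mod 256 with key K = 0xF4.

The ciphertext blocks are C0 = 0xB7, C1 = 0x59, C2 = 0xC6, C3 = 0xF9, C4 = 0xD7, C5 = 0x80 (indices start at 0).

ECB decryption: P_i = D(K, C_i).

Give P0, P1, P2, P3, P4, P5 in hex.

P0: D(K, 0xB7) = 0xC3.
P1: D(K, 0x59) = 0x65.
P2: D(K, 0xC6) = 0xD2.
P3: D(K, 0xF9) = 0x05.
P4: D(K, 0xD7) = 0xE3.
P5: D(K, 0x80) = 0x8C.

P0 = 0xC3, P1 = 0x65, P2 = 0xD2, P3 = 0x05, P4 = 0xE3, P5 = 0x8C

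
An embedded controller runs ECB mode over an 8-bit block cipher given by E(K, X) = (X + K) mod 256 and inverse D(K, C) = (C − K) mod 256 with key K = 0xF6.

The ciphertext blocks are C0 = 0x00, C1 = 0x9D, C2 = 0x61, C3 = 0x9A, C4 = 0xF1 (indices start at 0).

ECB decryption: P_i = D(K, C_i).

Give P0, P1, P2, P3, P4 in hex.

P0: D(K, 0x00) = 0x0A.
P1: D(K, 0x9D) = 0xA7.
P2: D(K, 0x61) = 0x6B.
P3: D(K, 0x9A) = 0xA4.
P4: D(K, 0xF1) = 0xFB.

P0 = 0x0A, P1 = 0xA7, P2 = 0x6B, P3 = 0xA4, P4 = 0xFB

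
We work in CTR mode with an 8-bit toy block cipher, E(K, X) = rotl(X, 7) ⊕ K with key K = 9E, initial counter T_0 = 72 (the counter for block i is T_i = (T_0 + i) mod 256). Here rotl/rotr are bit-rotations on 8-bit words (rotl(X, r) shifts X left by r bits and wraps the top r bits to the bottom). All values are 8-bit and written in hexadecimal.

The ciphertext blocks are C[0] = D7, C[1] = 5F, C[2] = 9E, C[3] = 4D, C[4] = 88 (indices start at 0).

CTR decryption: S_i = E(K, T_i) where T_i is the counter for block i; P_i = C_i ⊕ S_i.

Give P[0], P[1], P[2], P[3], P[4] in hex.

P[0]: T = 72, S = E(K, T) = A7; D7 ⊕ A7 = 70.
P[1]: T = 73, S = E(K, T) = 27; 5F ⊕ 27 = 78.
P[2]: T = 74, S = E(K, T) = A4; 9E ⊕ A4 = 3A.
P[3]: T = 75, S = E(K, T) = 24; 4D ⊕ 24 = 69.
P[4]: T = 76, S = E(K, T) = A5; 88 ⊕ A5 = 2D.

P[0] = 70, P[1] = 78, P[2] = 3A, P[3] = 69, P[4] = 2D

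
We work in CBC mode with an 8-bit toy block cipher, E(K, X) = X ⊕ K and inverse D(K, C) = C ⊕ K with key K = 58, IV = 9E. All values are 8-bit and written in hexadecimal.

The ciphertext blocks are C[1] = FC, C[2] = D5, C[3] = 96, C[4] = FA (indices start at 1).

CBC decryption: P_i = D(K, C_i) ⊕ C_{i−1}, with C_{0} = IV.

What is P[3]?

P[3] = 1B

P[3]: D(K, 96) = CE; CE ⊕ D5 = 1B.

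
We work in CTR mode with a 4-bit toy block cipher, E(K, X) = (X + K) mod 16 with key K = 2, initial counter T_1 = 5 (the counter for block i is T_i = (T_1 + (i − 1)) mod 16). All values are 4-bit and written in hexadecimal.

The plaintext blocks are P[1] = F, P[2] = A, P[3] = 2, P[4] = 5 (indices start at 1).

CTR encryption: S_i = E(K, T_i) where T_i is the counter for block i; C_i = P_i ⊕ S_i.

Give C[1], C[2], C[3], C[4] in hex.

C[1]: T = 5, S = E(K, T) = 7; F ⊕ 7 = 8.
C[2]: T = 6, S = E(K, T) = 8; A ⊕ 8 = 2.
C[3]: T = 7, S = E(K, T) = 9; 2 ⊕ 9 = B.
C[4]: T = 8, S = E(K, T) = A; 5 ⊕ A = F.

C[1] = 8, C[2] = 2, C[3] = B, C[4] = F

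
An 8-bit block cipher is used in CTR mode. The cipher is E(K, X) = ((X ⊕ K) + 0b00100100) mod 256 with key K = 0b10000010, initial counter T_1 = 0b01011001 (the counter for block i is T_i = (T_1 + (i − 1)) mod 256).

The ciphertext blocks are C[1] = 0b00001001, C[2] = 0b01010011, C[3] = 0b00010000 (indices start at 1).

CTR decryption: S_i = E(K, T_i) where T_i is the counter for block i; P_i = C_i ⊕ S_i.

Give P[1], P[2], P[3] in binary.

P[1]: T = 0b01011001, S = E(K, T) = 0b11111111; 0b00001001 ⊕ 0b11111111 = 0b11110110.
P[2]: T = 0b01011010, S = E(K, T) = 0b11111100; 0b01010011 ⊕ 0b11111100 = 0b10101111.
P[3]: T = 0b01011011, S = E(K, T) = 0b11111101; 0b00010000 ⊕ 0b11111101 = 0b11101101.

P[1] = 0b11110110, P[2] = 0b10101111, P[3] = 0b11101101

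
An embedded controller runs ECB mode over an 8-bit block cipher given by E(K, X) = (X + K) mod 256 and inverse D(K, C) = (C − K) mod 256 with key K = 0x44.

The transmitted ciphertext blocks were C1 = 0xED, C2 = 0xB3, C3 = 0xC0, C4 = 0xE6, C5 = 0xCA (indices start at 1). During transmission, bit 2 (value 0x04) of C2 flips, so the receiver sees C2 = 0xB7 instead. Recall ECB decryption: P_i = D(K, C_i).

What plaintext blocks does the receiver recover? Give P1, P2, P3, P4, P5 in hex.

P1 = 0xA9, P2 = 0x73, P3 = 0x7C, P4 = 0xA2, P5 = 0x86

Only C2 changed, to 0xB7. In ECB, a change in C_i affects only P_i. Decrypting the received ciphertext:
P1: D(K, 0xED) = 0xA9.
P2: D(K, 0xB7) = 0x73.
P3: D(K, 0xC0) = 0x7C.
P4: D(K, 0xE6) = 0xA2.
P5: D(K, 0xCA) = 0x86.
Blocks that differ from the original plaintext: P2.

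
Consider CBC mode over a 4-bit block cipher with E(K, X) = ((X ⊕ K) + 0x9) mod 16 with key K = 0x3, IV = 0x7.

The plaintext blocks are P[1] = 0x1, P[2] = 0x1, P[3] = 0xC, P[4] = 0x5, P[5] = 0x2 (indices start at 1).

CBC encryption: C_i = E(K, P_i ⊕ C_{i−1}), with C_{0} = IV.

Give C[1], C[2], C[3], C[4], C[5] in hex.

C[1]: P[1] ⊕ 0x7 = 0x6; E(K, 0x6) = 0xE.
C[2]: P[2] ⊕ 0xE = 0xF; E(K, 0xF) = 0x5.
C[3]: P[3] ⊕ 0x5 = 0x9; E(K, 0x9) = 0x3.
C[4]: P[4] ⊕ 0x3 = 0x6; E(K, 0x6) = 0xE.
C[5]: P[5] ⊕ 0xE = 0xC; E(K, 0xC) = 0x8.

C[1] = 0xE, C[2] = 0x5, C[3] = 0x3, C[4] = 0xE, C[5] = 0x8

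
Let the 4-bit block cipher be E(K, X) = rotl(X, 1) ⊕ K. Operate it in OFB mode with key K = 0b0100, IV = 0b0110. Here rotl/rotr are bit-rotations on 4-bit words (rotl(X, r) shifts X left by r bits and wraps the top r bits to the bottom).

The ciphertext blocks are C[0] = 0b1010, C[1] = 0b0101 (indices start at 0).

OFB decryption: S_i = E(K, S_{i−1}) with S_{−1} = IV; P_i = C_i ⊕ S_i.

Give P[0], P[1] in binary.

P[0]: S = E(K, 0b0110) = 0b1000; 0b1010 ⊕ 0b1000 = 0b0010.
P[1]: S = E(K, 0b1000) = 0b0101; 0b0101 ⊕ 0b0101 = 0b0000.

P[0] = 0b0010, P[1] = 0b0000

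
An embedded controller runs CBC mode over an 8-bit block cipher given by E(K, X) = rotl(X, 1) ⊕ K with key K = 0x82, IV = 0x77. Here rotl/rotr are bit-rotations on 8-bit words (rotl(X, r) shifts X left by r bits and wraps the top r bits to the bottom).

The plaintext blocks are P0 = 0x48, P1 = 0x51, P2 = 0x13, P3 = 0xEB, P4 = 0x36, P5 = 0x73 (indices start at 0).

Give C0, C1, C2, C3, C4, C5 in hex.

CBC encryption: C_i = E(K, P_i ⊕ C_{i−1}), with C_{−1} = IV.
C0: P0 ⊕ 0x77 = 0x3F; E(K, 0x3F) = 0xFC.
C1: P1 ⊕ 0xFC = 0xAD; E(K, 0xAD) = 0xD9.
C2: P2 ⊕ 0xD9 = 0xCA; E(K, 0xCA) = 0x17.
C3: P3 ⊕ 0x17 = 0xFC; E(K, 0xFC) = 0x7B.
C4: P4 ⊕ 0x7B = 0x4D; E(K, 0x4D) = 0x18.
C5: P5 ⊕ 0x18 = 0x6B; E(K, 0x6B) = 0x54.

C0 = 0xFC, C1 = 0xD9, C2 = 0x17, C3 = 0x7B, C4 = 0x18, C5 = 0x54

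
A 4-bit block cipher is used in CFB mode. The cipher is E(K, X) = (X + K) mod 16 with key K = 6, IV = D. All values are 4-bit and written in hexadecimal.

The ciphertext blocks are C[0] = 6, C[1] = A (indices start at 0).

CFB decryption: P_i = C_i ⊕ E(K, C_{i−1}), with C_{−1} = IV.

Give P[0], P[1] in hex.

P[0]: E(K, D) = 3; 6 ⊕ 3 = 5.
P[1]: E(K, 6) = C; A ⊕ C = 6.

P[0] = 5, P[1] = 6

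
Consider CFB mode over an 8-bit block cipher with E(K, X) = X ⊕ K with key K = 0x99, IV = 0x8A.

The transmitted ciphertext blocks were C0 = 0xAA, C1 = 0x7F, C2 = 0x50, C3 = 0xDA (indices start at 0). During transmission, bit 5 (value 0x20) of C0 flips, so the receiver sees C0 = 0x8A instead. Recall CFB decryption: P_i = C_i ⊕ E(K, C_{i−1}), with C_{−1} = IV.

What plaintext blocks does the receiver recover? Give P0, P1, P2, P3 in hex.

Only C0 changed, to 0x8A. In CFB, a change in C_i flips the same bit in P_i and garbles P_{i+1}. Decrypting the received ciphertext:
P0: E(K, 0x8A) = 0x13; 0x8A ⊕ 0x13 = 0x99.
P1: E(K, 0x8A) = 0x13; 0x7F ⊕ 0x13 = 0x6C.
P2: E(K, 0x7F) = 0xE6; 0x50 ⊕ 0xE6 = 0xB6.
P3: E(K, 0x50) = 0xC9; 0xDA ⊕ 0xC9 = 0x13.
Blocks that differ from the original plaintext: P0, P1.

P0 = 0x99, P1 = 0x6C, P2 = 0xB6, P3 = 0x13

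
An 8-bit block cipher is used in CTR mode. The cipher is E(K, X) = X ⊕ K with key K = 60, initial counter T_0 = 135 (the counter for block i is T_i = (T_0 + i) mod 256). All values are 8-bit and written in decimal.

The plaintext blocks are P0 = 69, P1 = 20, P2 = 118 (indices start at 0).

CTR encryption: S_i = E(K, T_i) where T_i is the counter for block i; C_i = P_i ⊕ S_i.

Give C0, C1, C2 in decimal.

C0 = 254, C1 = 160, C2 = 195

C0: T = 135, S = E(K, T) = 187; 69 ⊕ 187 = 254.
C1: T = 136, S = E(K, T) = 180; 20 ⊕ 180 = 160.
C2: T = 137, S = E(K, T) = 181; 118 ⊕ 181 = 195.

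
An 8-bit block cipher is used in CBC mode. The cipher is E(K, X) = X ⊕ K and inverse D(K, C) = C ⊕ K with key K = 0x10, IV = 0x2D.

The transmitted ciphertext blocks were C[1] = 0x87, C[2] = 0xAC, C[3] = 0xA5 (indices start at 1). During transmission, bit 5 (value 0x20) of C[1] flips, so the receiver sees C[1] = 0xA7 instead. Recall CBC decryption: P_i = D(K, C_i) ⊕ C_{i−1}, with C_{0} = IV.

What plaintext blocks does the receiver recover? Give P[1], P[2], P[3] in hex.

P[1] = 0x9A, P[2] = 0x1B, P[3] = 0x19

Only C[1] changed, to 0xA7. In CBC, a change in C_i garbles P_i and flips the same bit in P_{i+1}. Decrypting the received ciphertext:
P[1]: D(K, 0xA7) = 0xB7; 0xB7 ⊕ 0x2D = 0x9A.
P[2]: D(K, 0xAC) = 0xBC; 0xBC ⊕ 0xA7 = 0x1B.
P[3]: D(K, 0xA5) = 0xB5; 0xB5 ⊕ 0xAC = 0x19.
Blocks that differ from the original plaintext: P[1], P[2].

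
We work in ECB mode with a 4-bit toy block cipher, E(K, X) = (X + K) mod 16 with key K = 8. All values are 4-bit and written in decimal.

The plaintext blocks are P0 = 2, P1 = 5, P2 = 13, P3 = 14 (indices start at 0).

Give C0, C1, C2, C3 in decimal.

C0 = 10, C1 = 13, C2 = 5, C3 = 6

ECB encryption: C_i = E(K, P_i).
C0: E(K, 2) = 10.
C1: E(K, 5) = 13.
C2: E(K, 13) = 5.
C3: E(K, 14) = 6.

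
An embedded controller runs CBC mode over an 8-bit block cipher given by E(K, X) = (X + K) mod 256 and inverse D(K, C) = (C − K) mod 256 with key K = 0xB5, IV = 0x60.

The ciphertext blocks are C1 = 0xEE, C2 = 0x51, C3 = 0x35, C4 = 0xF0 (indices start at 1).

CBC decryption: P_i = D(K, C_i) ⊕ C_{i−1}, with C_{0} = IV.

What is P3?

P3: D(K, 0x35) = 0x80; 0x80 ⊕ 0x51 = 0xD1.

P3 = 0xD1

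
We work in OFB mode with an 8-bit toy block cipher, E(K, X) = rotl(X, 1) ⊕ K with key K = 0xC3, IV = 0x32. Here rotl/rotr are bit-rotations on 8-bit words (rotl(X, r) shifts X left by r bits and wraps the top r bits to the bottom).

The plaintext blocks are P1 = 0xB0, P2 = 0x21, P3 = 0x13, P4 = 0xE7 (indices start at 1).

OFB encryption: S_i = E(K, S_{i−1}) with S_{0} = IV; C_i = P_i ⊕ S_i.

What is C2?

C2 = 0xAD

C1: S = E(K, 0x32) = 0xA7; 0xB0 ⊕ 0xA7 = 0x17.
C2: S = E(K, 0xA7) = 0x8C; 0x21 ⊕ 0x8C = 0xAD.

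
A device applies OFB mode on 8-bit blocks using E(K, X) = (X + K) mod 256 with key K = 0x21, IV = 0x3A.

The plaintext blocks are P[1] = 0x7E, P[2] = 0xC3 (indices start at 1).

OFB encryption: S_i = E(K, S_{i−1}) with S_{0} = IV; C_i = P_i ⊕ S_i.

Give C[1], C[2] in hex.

C[1] = 0x25, C[2] = 0xBF

C[1]: S = E(K, 0x3A) = 0x5B; 0x7E ⊕ 0x5B = 0x25.
C[2]: S = E(K, 0x5B) = 0x7C; 0xC3 ⊕ 0x7C = 0xBF.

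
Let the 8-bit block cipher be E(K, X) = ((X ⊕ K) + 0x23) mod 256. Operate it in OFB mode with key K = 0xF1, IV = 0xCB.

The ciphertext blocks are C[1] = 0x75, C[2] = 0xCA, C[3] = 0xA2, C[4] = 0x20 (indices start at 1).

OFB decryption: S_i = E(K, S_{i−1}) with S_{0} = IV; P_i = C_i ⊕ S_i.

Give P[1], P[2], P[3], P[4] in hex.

P[1] = 0x28, P[2] = 0x05, P[3] = 0xC3, P[4] = 0x93

P[1]: S = E(K, 0xCB) = 0x5D; 0x75 ⊕ 0x5D = 0x28.
P[2]: S = E(K, 0x5D) = 0xCF; 0xCA ⊕ 0xCF = 0x05.
P[3]: S = E(K, 0xCF) = 0x61; 0xA2 ⊕ 0x61 = 0xC3.
P[4]: S = E(K, 0x61) = 0xB3; 0x20 ⊕ 0xB3 = 0x93.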